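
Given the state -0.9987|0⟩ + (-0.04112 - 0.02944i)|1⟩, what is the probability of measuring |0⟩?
0.9974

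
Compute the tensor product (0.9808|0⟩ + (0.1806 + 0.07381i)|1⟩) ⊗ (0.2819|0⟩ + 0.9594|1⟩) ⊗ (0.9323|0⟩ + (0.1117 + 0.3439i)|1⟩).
0.2578|000⟩ + (0.03088 + 0.09508i)|001⟩ + 0.8773|010⟩ + (0.1051 + 0.3236i)|011⟩ + (0.04746 + 0.0194i)|100⟩ + (-0.001469 + 0.01983i)|101⟩ + (0.1615 + 0.06602i)|110⟩ + (-0.004999 + 0.0675i)|111⟩

amp(|b₁b₂…⟩) = product of the factor amplitudes for bits b₁, b₂, …; only kets whose every factor amplitude is nonzero survive.
|000⟩: (0.9808)(0.2819)(0.9323) = 0.2578
|001⟩: (0.9808)(0.2819)(0.1117 + 0.3439i) = (0.03088 + 0.09508i)
|010⟩: (0.9808)(0.9594)(0.9323) = 0.8773
|011⟩: (0.9808)(0.9594)(0.1117 + 0.3439i) = (0.1051 + 0.3236i)
|100⟩: (0.1806 + 0.07381i)(0.2819)(0.9323) = (0.04746 + 0.0194i)
|101⟩: (0.1806 + 0.07381i)(0.2819)(0.1117 + 0.3439i) = (-0.001469 + 0.01983i)
|110⟩: (0.1806 + 0.07381i)(0.9594)(0.9323) = (0.1615 + 0.06602i)
|111⟩: (0.1806 + 0.07381i)(0.9594)(0.1117 + 0.3439i) = (-0.004999 + 0.0675i)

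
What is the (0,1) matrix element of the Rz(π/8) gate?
0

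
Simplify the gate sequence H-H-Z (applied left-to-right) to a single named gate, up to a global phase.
Z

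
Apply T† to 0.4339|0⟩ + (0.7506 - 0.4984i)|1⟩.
0.4339|0⟩ + (0.1783 - 0.8832i)|1⟩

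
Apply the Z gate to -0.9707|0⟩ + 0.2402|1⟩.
-0.9707|0⟩ - 0.2402|1⟩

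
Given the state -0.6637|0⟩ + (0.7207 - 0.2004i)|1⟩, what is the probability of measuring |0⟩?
0.4405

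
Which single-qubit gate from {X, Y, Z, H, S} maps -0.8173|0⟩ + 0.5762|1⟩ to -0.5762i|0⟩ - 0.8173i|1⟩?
Y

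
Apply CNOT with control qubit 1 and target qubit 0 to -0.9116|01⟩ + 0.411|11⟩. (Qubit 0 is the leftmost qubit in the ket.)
0.411|01⟩ - 0.9116|11⟩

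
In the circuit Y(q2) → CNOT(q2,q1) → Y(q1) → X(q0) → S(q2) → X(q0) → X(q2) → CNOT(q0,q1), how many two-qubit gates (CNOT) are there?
2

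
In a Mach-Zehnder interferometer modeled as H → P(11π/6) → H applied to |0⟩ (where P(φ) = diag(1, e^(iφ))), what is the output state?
(0.933 - 0.25i)|0⟩ + (0.06699 + 0.25i)|1⟩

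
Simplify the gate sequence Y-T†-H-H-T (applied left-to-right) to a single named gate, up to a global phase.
Y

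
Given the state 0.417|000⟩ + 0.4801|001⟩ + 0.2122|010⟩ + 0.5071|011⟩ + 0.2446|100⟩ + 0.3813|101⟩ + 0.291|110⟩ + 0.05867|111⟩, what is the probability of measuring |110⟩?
0.08468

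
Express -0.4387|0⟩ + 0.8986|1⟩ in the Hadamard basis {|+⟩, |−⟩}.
0.3252|+⟩ - 0.9456|−⟩

With |ψ⟩ = α|0⟩ + β|1⟩, the Hadamard-basis coefficients are ⟨+|ψ⟩ = (α + β)/√2 and ⟨−|ψ⟩ = (α − β)/√2.
Here α = -0.4387, β = 0.8986: (α + β)/√2 = 0.3252, (α − β)/√2 = -0.9456.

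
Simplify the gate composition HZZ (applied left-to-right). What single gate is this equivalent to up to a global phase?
H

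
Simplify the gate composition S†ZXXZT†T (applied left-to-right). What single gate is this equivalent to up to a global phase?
S†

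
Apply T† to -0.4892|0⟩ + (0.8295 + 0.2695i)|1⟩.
-0.4892|0⟩ + (0.7771 - 0.396i)|1⟩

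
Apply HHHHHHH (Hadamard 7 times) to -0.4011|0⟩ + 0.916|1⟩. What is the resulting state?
0.3641|0⟩ - 0.9313|1⟩

H² = I, so H^7 = H: a single Hadamard. With (a, b) = (-0.4011, 0.916), H gives ((a + b)/√2, (a − b)/√2) = (0.3641, -0.9313).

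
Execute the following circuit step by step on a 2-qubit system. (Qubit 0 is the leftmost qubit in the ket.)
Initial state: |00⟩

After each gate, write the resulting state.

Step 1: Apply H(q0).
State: 1/√2|00⟩ + 1/√2|10⟩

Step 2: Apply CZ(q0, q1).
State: 1/√2|00⟩ + 1/√2|10⟩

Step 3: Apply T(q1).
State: 1/√2|00⟩ + 1/√2|10⟩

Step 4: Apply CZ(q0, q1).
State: 1/√2|00⟩ + 1/√2|10⟩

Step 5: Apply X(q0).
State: 1/√2|00⟩ + 1/√2|10⟩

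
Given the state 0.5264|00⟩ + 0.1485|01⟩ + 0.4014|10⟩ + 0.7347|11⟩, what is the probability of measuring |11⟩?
0.5398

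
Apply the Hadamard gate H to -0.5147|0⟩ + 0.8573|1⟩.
0.2423|0⟩ - 0.9702|1⟩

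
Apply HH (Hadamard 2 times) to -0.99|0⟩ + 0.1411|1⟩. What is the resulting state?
-0.99|0⟩ + 0.1411|1⟩

H² = I, so an even number of Hadamards cancels: H^2 = I and the state is unchanged.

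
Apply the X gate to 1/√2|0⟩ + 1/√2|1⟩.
1/√2|0⟩ + 1/√2|1⟩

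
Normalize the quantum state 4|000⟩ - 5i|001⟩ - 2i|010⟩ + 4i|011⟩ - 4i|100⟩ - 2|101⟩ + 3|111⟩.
0.4216|000⟩ - 0.527i|001⟩ - 0.2108i|010⟩ + 0.4216i|011⟩ - 0.4216i|100⟩ - 0.2108|101⟩ + 0.3162|111⟩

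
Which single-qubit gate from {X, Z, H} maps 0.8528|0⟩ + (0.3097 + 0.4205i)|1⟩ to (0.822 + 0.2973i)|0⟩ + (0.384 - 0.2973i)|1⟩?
H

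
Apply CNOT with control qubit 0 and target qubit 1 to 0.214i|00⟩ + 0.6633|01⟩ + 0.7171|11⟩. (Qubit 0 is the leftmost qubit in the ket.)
0.214i|00⟩ + 0.6633|01⟩ + 0.7171|10⟩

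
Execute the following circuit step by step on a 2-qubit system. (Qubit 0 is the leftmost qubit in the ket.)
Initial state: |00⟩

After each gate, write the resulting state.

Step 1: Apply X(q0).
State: |10⟩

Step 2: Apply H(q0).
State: 1/√2|00⟩ - 1/√2|10⟩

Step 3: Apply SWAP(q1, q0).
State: 1/√2|00⟩ - 1/√2|01⟩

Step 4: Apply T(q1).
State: 1/√2|00⟩ + (-1/2 - (1/2)i)|01⟩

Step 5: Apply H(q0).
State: 1/2|00⟩ + (-1/√8 - (1/√8)i)|01⟩ + 1/2|10⟩ + (-1/√8 - (1/√8)i)|11⟩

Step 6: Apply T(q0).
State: 1/2|00⟩ + (-1/√8 - (1/√8)i)|01⟩ + (1/√8 + (1/√8)i)|10⟩ - (1/2)i|11⟩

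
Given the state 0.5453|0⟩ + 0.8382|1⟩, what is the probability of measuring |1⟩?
0.7026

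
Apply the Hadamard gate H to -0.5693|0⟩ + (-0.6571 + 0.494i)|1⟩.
(-0.8672 + 0.3493i)|0⟩ + (0.06208 - 0.3493i)|1⟩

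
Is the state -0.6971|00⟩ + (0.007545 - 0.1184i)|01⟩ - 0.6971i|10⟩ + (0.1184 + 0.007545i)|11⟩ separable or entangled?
Separable

Writing the state as a|00⟩ + b|01⟩ + c|10⟩ + d|11⟩, it is a product state iff ad − bc = 0.
Here (a, b, c, d) = (-0.6971, (0.007545 - 0.1184i), -0.6971i, (0.1184 + 0.007545i)): ad − bc = (-0.6971)(0.1184 + 0.007545i) − (0.007545 - 0.1184i)(-0.6971i) = 0, so the state is separable.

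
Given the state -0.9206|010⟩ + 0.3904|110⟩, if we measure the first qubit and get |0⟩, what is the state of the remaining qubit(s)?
-|10⟩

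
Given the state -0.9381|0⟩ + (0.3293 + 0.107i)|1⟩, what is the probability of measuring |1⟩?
0.1199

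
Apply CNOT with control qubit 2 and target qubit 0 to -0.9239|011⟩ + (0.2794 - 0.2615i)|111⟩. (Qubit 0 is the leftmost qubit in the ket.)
(0.2794 - 0.2615i)|011⟩ - 0.9239|111⟩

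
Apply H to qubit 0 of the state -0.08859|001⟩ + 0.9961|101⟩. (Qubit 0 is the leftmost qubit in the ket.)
0.6417|001⟩ - 0.767|101⟩

H on qubit 0 mixes each pair of kets that differ only in qubit 0: amplitudes (a, b) of (|…0…⟩, |…1…⟩) become ((a + b)/√2, (a − b)/√2). Kets absent from the input have amplitude 0.
(|001⟩, |101⟩): (a, b) = (-0.08859, 0.9961) → (0.6417, -0.767)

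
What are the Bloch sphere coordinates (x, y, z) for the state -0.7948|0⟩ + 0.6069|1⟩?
(-0.9647, 0, 0.2634)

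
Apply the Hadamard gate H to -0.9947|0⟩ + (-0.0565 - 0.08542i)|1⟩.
(-0.7433 - 0.0604i)|0⟩ + (-0.6634 + 0.0604i)|1⟩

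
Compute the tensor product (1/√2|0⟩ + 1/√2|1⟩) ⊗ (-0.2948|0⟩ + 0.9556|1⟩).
-0.2085|00⟩ + 0.6757|01⟩ - 0.2085|10⟩ + 0.6757|11⟩

amp(|b₁b₂…⟩) = product of the factor amplitudes for bits b₁, b₂, …; only kets whose every factor amplitude is nonzero survive.
|00⟩: (1/√2)(-0.2948) = -0.2085
|01⟩: (1/√2)(0.9556) = 0.6757
|10⟩: (1/√2)(-0.2948) = -0.2085
|11⟩: (1/√2)(0.9556) = 0.6757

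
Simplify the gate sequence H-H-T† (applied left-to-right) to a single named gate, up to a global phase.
T†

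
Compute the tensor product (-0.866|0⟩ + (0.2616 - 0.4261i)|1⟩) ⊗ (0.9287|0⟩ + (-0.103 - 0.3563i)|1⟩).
-0.8043|00⟩ + (0.0892 + 0.3086i)|01⟩ + (0.2429 - 0.3957i)|10⟩ + (-0.1788 - 0.04932i)|11⟩

amp(|b₁b₂…⟩) = product of the factor amplitudes for bits b₁, b₂, …; only kets whose every factor amplitude is nonzero survive.
|00⟩: (-0.866)(0.9287) = -0.8043
|01⟩: (-0.866)(-0.103 - 0.3563i) = (0.0892 + 0.3086i)
|10⟩: (0.2616 - 0.4261i)(0.9287) = (0.2429 - 0.3957i)
|11⟩: (0.2616 - 0.4261i)(-0.103 - 0.3563i) = (-0.1788 - 0.04932i)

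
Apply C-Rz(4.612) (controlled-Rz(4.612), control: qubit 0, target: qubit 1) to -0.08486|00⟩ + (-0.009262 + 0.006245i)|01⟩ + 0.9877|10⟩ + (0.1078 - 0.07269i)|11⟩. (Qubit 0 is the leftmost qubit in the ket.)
-0.08486|00⟩ + (-0.009262 + 0.006245i)|01⟩ + (-0.6625 - 0.7326i)|10⟩ + (-0.01839 + 0.1287i)|11⟩

C-Rz(4.612) leaves the control-|0⟩ kets |00⟩, |01⟩ unchanged and applies Rz(4.612) to qubit 1 on the control-|1⟩ pair (|10⟩, |11⟩).
Rz(4.612) = [[e^(−iθ/2), 0], [0, e^(iθ/2)]] with e^(±iθ/2) = cos(θ/2) ± i·sin(θ/2); θ = 4.612, cos(θ/2) ≈ -0.670738, sin(θ/2) ≈ 0.741694.
With a = amp(|10⟩) = 0.9877 and b = amp(|11⟩) = (0.1078 - 0.07269i):
new amp(|10⟩) = (-0.670738 - 0.741694i)·a = (-0.6625 - 0.7326i)
new amp(|11⟩) = (-0.670738 + 0.741694i)·b = (-0.01839 + 0.1287i)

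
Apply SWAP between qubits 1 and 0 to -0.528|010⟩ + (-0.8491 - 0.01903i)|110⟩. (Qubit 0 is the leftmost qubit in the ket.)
-0.528|100⟩ + (-0.8491 - 0.01903i)|110⟩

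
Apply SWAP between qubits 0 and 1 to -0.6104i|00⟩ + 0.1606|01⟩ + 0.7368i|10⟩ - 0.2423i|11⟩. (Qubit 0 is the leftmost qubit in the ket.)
-0.6104i|00⟩ + 0.7368i|01⟩ + 0.1606|10⟩ - 0.2423i|11⟩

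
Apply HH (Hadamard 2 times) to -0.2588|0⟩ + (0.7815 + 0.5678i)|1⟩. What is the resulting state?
-0.2588|0⟩ + (0.7815 + 0.5678i)|1⟩

H² = I, so an even number of Hadamards cancels: H^2 = I and the state is unchanged.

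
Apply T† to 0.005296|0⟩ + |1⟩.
0.005296|0⟩ + (1/√2 - (1/√2)i)|1⟩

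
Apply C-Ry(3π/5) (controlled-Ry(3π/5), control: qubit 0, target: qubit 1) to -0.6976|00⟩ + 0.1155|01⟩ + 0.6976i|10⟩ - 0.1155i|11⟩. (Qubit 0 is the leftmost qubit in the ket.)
-0.6976|00⟩ + 0.1155|01⟩ + 0.5035i|10⟩ + 0.4965i|11⟩

C-Ry(3π/5) leaves the control-|0⟩ kets |00⟩, |01⟩ unchanged and applies Ry(3π/5) to qubit 1 on the control-|1⟩ pair (|10⟩, |11⟩).
Ry(3π/5) = [[cos(θ/2), −sin(θ/2)], [sin(θ/2), cos(θ/2)]]; θ = 3π/5, cos(θ/2) ≈ 0.587785, sin(θ/2) ≈ 0.809017.
With a = amp(|10⟩) = 0.6976i and b = amp(|11⟩) = -0.1155i:
new amp(|10⟩) = (0.587785)·a + (-0.809017)·b = 0.5035i
new amp(|11⟩) = (0.809017)·a + (0.587785)·b = 0.4965i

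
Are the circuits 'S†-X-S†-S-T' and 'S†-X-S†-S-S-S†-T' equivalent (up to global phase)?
Yes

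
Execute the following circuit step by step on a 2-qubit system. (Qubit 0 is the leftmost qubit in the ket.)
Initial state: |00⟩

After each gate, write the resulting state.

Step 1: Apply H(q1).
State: 1/√2|00⟩ + 1/√2|01⟩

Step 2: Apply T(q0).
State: 1/√2|00⟩ + 1/√2|01⟩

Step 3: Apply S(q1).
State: 1/√2|00⟩ + (1/√2)i|01⟩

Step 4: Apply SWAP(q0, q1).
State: 1/√2|00⟩ + (1/√2)i|10⟩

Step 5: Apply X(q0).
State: (1/√2)i|00⟩ + 1/√2|10⟩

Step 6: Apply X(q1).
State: (1/√2)i|01⟩ + 1/√2|11⟩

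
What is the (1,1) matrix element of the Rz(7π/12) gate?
(0.6088 + 0.7934i)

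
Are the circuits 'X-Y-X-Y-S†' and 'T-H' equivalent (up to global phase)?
No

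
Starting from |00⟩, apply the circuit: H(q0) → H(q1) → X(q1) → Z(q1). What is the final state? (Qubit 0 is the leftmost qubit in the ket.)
1/2|00⟩ - 1/2|01⟩ + 1/2|10⟩ - 1/2|11⟩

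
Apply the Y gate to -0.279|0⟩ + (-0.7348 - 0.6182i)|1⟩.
(-0.6182 + 0.7348i)|0⟩ - 0.279i|1⟩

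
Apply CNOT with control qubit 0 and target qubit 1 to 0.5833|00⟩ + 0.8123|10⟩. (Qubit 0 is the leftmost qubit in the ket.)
0.5833|00⟩ + 0.8123|11⟩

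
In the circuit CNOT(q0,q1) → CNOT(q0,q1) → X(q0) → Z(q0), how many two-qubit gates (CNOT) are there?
2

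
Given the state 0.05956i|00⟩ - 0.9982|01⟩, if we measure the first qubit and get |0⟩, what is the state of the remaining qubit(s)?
0.05956i|0⟩ - 0.9982|1⟩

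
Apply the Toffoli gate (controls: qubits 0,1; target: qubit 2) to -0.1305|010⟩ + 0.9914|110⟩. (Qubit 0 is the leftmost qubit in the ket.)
-0.1305|010⟩ + 0.9914|111⟩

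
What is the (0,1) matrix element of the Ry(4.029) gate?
-0.9032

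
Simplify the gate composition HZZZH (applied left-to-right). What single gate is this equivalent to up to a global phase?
X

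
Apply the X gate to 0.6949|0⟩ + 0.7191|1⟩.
0.7191|0⟩ + 0.6949|1⟩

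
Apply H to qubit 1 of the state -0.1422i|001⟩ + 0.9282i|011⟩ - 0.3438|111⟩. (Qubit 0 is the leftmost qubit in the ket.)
0.5558i|001⟩ - 0.7569i|011⟩ - 0.2431|101⟩ + 0.2431|111⟩

H on qubit 1 mixes each pair of kets that differ only in qubit 1: amplitudes (a, b) of (|…0…⟩, |…1…⟩) become ((a + b)/√2, (a − b)/√2). Kets absent from the input have amplitude 0.
(|001⟩, |011⟩): (a, b) = (-0.1422i, 0.9282i) → (0.5558i, -0.7569i)
(|101⟩, |111⟩): (a, b) = (0, -0.3438) → (-0.2431, 0.2431)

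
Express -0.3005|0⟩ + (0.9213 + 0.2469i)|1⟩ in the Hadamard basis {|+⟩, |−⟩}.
(0.439 + 0.1746i)|+⟩ + (-0.8639 - 0.1746i)|−⟩

With |ψ⟩ = α|0⟩ + β|1⟩, the Hadamard-basis coefficients are ⟨+|ψ⟩ = (α + β)/√2 and ⟨−|ψ⟩ = (α − β)/√2.
Here α = -0.3005, β = (0.9213 + 0.2469i): (α + β)/√2 = (0.439 + 0.1746i), (α − β)/√2 = (-0.8639 - 0.1746i).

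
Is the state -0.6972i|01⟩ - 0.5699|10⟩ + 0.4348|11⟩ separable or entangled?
Entangled

Writing the state as a|00⟩ + b|01⟩ + c|10⟩ + d|11⟩, it is a product state iff ad − bc = 0.
Here (a, b, c, d) = (0, -0.6972i, -0.5699, 0.4348): ad − bc = (0)(0.4348) − (-0.6972i)(-0.5699) = -0.3973i ≠ 0, so the state is entangled.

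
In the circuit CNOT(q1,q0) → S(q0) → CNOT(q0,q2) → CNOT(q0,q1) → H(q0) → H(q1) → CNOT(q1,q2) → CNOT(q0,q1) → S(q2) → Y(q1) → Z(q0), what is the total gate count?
11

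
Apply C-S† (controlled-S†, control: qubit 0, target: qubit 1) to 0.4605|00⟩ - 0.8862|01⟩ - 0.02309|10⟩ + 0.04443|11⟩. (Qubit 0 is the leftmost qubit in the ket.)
0.4605|00⟩ - 0.8862|01⟩ - 0.02309|10⟩ - 0.04443i|11⟩

C-S† leaves the control-|0⟩ kets |00⟩, |01⟩ unchanged and applies S† to qubit 1 on the control-|1⟩ pair (|10⟩, |11⟩).
S† = [[1, 0], [0, -i]].
With a = amp(|10⟩) = -0.02309 and b = amp(|11⟩) = 0.04443:
new amp(|10⟩) = (1)·a = -0.02309
new amp(|11⟩) = (-i)·b = -0.04443i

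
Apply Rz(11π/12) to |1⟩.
(0.1305 + 0.9914i)|1⟩

Rz(11π/12) = [[e^(−iθ/2), 0], [0, e^(iθ/2)]] with e^(±iθ/2) = cos(θ/2) ± i·sin(θ/2); θ = 11π/12, cos(θ/2) ≈ 0.130526, sin(θ/2) ≈ 0.991445.
With a = amp(|0⟩) = 0 and b = amp(|1⟩) = 1:
new amp(|0⟩) = (0.130526 - 0.991445i)·a = 0
new amp(|1⟩) = (0.130526 + 0.991445i)·b = (0.1305 + 0.9914i)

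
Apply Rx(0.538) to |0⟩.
0.964|0⟩ - 0.2658i|1⟩

Rx(0.538) = [[cos(θ/2), −i·sin(θ/2)], [−i·sin(θ/2), cos(θ/2)]]; θ = 0.538, cos(θ/2) ≈ 0.964037, sin(θ/2) ≈ 0.265768.
With a = amp(|0⟩) = 1 and b = amp(|1⟩) = 0:
new amp(|0⟩) = (0.964037)·a + (-0.265768i)·b = 0.964
new amp(|1⟩) = (-0.265768i)·a + (0.964037)·b = -0.2658i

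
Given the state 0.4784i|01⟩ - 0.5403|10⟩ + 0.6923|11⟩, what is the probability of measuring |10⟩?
0.2919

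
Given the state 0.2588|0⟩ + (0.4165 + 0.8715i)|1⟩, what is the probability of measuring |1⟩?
0.933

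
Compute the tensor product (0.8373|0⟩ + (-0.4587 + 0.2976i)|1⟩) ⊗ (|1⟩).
0.8373|01⟩ + (-0.4587 + 0.2976i)|11⟩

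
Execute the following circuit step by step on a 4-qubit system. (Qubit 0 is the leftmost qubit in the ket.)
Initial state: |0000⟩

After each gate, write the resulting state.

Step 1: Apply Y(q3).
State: i|0001⟩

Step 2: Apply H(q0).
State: (1/√2)i|0001⟩ + (1/√2)i|1001⟩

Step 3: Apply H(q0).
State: i|0001⟩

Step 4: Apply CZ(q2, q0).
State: i|0001⟩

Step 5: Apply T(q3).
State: (-1/√2 + (1/√2)i)|0001⟩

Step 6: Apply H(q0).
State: (-1/2 + (1/2)i)|0001⟩ + (-1/2 + (1/2)i)|1001⟩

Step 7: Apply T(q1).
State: (-1/2 + (1/2)i)|0001⟩ + (-1/2 + (1/2)i)|1001⟩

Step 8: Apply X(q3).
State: (-1/2 + (1/2)i)|0000⟩ + (-1/2 + (1/2)i)|1000⟩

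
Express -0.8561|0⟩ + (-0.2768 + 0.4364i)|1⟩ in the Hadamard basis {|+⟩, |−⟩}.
(-0.8011 + 0.3086i)|+⟩ + (-0.4096 - 0.3086i)|−⟩

With |ψ⟩ = α|0⟩ + β|1⟩, the Hadamard-basis coefficients are ⟨+|ψ⟩ = (α + β)/√2 and ⟨−|ψ⟩ = (α − β)/√2.
Here α = -0.8561, β = (-0.2768 + 0.4364i): (α + β)/√2 = (-0.8011 + 0.3086i), (α − β)/√2 = (-0.4096 - 0.3086i).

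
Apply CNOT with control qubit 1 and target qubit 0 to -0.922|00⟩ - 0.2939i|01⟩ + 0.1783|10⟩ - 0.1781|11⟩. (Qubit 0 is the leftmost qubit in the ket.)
-0.922|00⟩ - 0.1781|01⟩ + 0.1783|10⟩ - 0.2939i|11⟩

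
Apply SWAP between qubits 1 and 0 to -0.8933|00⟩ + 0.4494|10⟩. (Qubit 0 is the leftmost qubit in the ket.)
-0.8933|00⟩ + 0.4494|01⟩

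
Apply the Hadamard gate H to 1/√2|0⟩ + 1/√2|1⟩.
|0⟩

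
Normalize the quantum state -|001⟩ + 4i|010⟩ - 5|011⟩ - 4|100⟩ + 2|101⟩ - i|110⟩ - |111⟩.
-0.125|001⟩ + (1/2)i|010⟩ - 0.625|011⟩ - 1/2|100⟩ + 0.25|101⟩ - 0.125i|110⟩ - 0.125|111⟩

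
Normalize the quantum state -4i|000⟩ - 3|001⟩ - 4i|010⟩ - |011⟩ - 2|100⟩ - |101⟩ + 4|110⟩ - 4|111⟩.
-0.45i|000⟩ - 0.3375|001⟩ - 0.45i|010⟩ - 0.1125|011⟩ - 0.225|100⟩ - 0.1125|101⟩ + 0.45|110⟩ - 0.45|111⟩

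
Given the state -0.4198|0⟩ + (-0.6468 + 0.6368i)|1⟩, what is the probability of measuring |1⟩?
0.8239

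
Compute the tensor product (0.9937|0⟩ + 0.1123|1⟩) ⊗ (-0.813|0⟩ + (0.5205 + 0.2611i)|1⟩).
-0.8079|00⟩ + (0.5172 + 0.2595i)|01⟩ - 0.0913|10⟩ + (0.05845 + 0.02932i)|11⟩

amp(|b₁b₂…⟩) = product of the factor amplitudes for bits b₁, b₂, …; only kets whose every factor amplitude is nonzero survive.
|00⟩: (0.9937)(-0.813) = -0.8079
|01⟩: (0.9937)(0.5205 + 0.2611i) = (0.5172 + 0.2595i)
|10⟩: (0.1123)(-0.813) = -0.0913
|11⟩: (0.1123)(0.5205 + 0.2611i) = (0.05845 + 0.02932i)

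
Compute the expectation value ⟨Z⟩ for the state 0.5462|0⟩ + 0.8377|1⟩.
-0.4034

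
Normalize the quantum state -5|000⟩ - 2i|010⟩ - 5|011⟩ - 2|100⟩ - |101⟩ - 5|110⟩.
-0.5455|000⟩ - 0.2182i|010⟩ - 0.5455|011⟩ - 0.2182|100⟩ - 0.1091|101⟩ - 0.5455|110⟩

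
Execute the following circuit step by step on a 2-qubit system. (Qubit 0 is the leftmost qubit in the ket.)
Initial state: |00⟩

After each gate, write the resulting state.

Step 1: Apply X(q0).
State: |10⟩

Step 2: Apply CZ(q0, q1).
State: |10⟩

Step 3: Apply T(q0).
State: (1/√2 + (1/√2)i)|10⟩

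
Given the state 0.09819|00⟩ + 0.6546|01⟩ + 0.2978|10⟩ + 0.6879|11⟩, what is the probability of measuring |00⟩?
0.009641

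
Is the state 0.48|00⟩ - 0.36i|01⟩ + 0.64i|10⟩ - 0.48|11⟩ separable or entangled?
Entangled

Writing the state as a|00⟩ + b|01⟩ + c|10⟩ + d|11⟩, it is a product state iff ad − bc = 0.
Here (a, b, c, d) = (0.48, -0.36i, 0.64i, -0.48): ad − bc = (0.48)(-0.48) − (-0.36i)(0.64i) = -0.4608 ≠ 0, so the state is entangled.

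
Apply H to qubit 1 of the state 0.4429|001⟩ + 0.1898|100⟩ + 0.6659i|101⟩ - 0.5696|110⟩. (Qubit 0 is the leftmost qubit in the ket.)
0.3132|001⟩ + 0.3132|011⟩ - 0.2686|100⟩ + 0.4709i|101⟩ + 0.537|110⟩ + 0.4709i|111⟩

H on qubit 1 mixes each pair of kets that differ only in qubit 1: amplitudes (a, b) of (|…0…⟩, |…1…⟩) become ((a + b)/√2, (a − b)/√2). Kets absent from the input have amplitude 0.
(|001⟩, |011⟩): (a, b) = (0.4429, 0) → (0.3132, 0.3132)
(|100⟩, |110⟩): (a, b) = (0.1898, -0.5696) → (-0.2686, 0.537)
(|101⟩, |111⟩): (a, b) = (0.6659i, 0) → (0.4709i, 0.4709i)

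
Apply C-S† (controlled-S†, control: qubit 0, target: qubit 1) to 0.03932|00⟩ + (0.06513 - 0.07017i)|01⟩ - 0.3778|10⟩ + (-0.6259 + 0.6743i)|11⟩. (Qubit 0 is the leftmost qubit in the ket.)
0.03932|00⟩ + (0.06513 - 0.07017i)|01⟩ - 0.3778|10⟩ + (0.6743 + 0.6259i)|11⟩

C-S† leaves the control-|0⟩ kets |00⟩, |01⟩ unchanged and applies S† to qubit 1 on the control-|1⟩ pair (|10⟩, |11⟩).
S† = [[1, 0], [0, -i]].
With a = amp(|10⟩) = -0.3778 and b = amp(|11⟩) = (-0.6259 + 0.6743i):
new amp(|10⟩) = (1)·a = -0.3778
new amp(|11⟩) = (-i)·b = (0.6743 + 0.6259i)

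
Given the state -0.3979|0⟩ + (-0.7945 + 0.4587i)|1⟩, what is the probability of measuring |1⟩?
0.8416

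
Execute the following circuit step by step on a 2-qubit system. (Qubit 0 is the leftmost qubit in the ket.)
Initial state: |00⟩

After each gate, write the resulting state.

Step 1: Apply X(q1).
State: |01⟩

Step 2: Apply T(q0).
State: |01⟩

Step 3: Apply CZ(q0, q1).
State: |01⟩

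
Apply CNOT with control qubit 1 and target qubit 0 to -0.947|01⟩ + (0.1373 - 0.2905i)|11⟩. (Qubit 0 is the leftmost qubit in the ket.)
(0.1373 - 0.2905i)|01⟩ - 0.947|11⟩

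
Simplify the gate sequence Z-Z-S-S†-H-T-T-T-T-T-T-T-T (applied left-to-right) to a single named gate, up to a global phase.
H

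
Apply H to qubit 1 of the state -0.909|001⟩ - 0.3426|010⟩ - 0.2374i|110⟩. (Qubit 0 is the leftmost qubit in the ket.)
-0.2423|000⟩ - 0.6428|001⟩ + 0.2423|010⟩ - 0.6428|011⟩ - 0.1679i|100⟩ + 0.1679i|110⟩

H on qubit 1 mixes each pair of kets that differ only in qubit 1: amplitudes (a, b) of (|…0…⟩, |…1…⟩) become ((a + b)/√2, (a − b)/√2). Kets absent from the input have amplitude 0.
(|000⟩, |010⟩): (a, b) = (0, -0.3426) → (-0.2423, 0.2423)
(|001⟩, |011⟩): (a, b) = (-0.909, 0) → (-0.6428, -0.6428)
(|100⟩, |110⟩): (a, b) = (0, -0.2374i) → (-0.1679i, 0.1679i)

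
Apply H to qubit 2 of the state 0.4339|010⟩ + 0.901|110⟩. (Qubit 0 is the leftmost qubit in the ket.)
0.3068|010⟩ + 0.3068|011⟩ + 0.6371|110⟩ + 0.6371|111⟩

H on qubit 2 mixes each pair of kets that differ only in qubit 2: amplitudes (a, b) of (|…0…⟩, |…1…⟩) become ((a + b)/√2, (a − b)/√2). Kets absent from the input have amplitude 0.
(|010⟩, |011⟩): (a, b) = (0.4339, 0) → (0.3068, 0.3068)
(|110⟩, |111⟩): (a, b) = (0.901, 0) → (0.6371, 0.6371)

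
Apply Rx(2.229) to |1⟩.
-0.8977i|0⟩ + 0.4406|1⟩

Rx(2.229) = [[cos(θ/2), −i·sin(θ/2)], [−i·sin(θ/2), cos(θ/2)]]; θ = 2.229, cos(θ/2) ≈ 0.440626, sin(θ/2) ≈ 0.897691.
With a = amp(|0⟩) = 0 and b = amp(|1⟩) = 1:
new amp(|0⟩) = (0.440626)·a + (-0.897691i)·b = -0.8977i
new amp(|1⟩) = (-0.897691i)·a + (0.440626)·b = 0.4406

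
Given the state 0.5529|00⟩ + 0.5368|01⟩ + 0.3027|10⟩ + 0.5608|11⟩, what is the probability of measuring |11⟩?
0.3145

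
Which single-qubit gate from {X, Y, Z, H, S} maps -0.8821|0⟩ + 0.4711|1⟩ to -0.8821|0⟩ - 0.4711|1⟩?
Z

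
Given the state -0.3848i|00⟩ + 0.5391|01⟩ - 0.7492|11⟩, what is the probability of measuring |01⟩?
0.2906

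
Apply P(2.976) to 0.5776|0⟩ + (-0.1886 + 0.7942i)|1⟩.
0.5776|0⟩ + (0.05511 - 0.8144i)|1⟩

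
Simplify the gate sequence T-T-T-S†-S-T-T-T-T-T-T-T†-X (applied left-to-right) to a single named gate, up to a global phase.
X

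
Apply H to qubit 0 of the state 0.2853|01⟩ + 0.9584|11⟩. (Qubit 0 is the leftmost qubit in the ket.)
0.8794|01⟩ - 0.476|11⟩

H on qubit 0 mixes each pair of kets that differ only in qubit 0: amplitudes (a, b) of (|…0…⟩, |…1…⟩) become ((a + b)/√2, (a − b)/√2). Kets absent from the input have amplitude 0.
(|01⟩, |11⟩): (a, b) = (0.2853, 0.9584) → (0.8794, -0.476)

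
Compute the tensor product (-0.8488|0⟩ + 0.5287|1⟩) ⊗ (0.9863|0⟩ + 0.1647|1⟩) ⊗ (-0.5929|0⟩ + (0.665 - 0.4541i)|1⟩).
0.4964|000⟩ + (-0.5567 + 0.3802i)|001⟩ + 0.08289|010⟩ + (-0.09297 + 0.06348i)|011⟩ - 0.3092|100⟩ + (0.3468 - 0.2368i)|101⟩ - 0.05163|110⟩ + (0.05791 - 0.03954i)|111⟩

amp(|b₁b₂…⟩) = product of the factor amplitudes for bits b₁, b₂, …; only kets whose every factor amplitude is nonzero survive.
|000⟩: (-0.8488)(0.9863)(-0.5929) = 0.4964
|001⟩: (-0.8488)(0.9863)(0.665 - 0.4541i) = (-0.5567 + 0.3802i)
|010⟩: (-0.8488)(0.1647)(-0.5929) = 0.08289
|011⟩: (-0.8488)(0.1647)(0.665 - 0.4541i) = (-0.09297 + 0.06348i)
|100⟩: (0.5287)(0.9863)(-0.5929) = -0.3092
|101⟩: (0.5287)(0.9863)(0.665 - 0.4541i) = (0.3468 - 0.2368i)
|110⟩: (0.5287)(0.1647)(-0.5929) = -0.05163
|111⟩: (0.5287)(0.1647)(0.665 - 0.4541i) = (0.05791 - 0.03954i)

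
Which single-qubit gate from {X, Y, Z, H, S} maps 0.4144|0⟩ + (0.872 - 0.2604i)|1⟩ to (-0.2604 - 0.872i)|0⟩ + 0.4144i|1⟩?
Y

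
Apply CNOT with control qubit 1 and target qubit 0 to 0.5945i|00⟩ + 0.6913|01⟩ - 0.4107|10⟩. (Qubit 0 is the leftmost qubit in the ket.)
0.5945i|00⟩ - 0.4107|10⟩ + 0.6913|11⟩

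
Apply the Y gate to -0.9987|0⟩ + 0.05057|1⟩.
-0.05057i|0⟩ - 0.9987i|1⟩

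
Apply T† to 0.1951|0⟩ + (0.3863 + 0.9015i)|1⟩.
0.1951|0⟩ + (0.9106 + 0.3643i)|1⟩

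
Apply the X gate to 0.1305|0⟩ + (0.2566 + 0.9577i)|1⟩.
(0.2566 + 0.9577i)|0⟩ + 0.1305|1⟩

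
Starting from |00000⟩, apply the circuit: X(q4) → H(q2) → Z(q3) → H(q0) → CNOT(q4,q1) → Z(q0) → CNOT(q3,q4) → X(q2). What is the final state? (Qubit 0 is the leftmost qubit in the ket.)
1/2|01001⟩ + 1/2|01101⟩ - 1/2|11001⟩ - 1/2|11101⟩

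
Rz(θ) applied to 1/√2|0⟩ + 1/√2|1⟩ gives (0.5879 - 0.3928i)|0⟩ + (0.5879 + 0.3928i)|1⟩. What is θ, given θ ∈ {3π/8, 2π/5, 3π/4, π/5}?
3π/8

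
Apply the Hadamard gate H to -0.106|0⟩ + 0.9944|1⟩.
0.6282|0⟩ - 0.7781|1⟩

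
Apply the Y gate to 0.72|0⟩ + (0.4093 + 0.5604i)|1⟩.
(0.5604 - 0.4093i)|0⟩ + 0.72i|1⟩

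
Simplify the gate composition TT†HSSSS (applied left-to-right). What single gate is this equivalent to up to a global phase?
H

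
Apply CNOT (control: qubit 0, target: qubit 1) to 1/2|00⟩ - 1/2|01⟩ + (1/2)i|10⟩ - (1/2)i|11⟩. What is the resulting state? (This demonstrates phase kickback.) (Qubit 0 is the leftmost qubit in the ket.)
1/2|00⟩ - 1/2|01⟩ - (1/2)i|10⟩ + (1/2)i|11⟩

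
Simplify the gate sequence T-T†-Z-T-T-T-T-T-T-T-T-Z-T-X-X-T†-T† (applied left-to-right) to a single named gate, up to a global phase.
T†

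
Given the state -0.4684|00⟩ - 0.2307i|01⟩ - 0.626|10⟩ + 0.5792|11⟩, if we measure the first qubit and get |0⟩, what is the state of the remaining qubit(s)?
-0.8971|0⟩ - 0.4418i|1⟩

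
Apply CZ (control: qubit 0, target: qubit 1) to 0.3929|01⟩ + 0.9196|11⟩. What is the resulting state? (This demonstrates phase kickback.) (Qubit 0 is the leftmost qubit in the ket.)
0.3929|01⟩ - 0.9196|11⟩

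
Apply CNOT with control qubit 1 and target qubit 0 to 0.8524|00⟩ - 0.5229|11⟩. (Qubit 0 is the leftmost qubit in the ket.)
0.8524|00⟩ - 0.5229|01⟩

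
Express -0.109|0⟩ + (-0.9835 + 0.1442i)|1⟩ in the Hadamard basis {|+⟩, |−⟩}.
(-0.7725 + 0.102i)|+⟩ + (0.6184 - 0.102i)|−⟩

With |ψ⟩ = α|0⟩ + β|1⟩, the Hadamard-basis coefficients are ⟨+|ψ⟩ = (α + β)/√2 and ⟨−|ψ⟩ = (α − β)/√2.
Here α = -0.109, β = (-0.9835 + 0.1442i): (α + β)/√2 = (-0.7725 + 0.102i), (α − β)/√2 = (0.6184 - 0.102i).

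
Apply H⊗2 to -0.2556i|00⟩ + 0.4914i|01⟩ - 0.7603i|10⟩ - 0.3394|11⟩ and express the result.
(-0.1697 - 0.2623i)|00⟩ + (0.1697 - 0.7537i)|01⟩ + (0.1697 + 0.4981i)|10⟩ + (-0.1697 + 0.00665i)|11⟩

H⊗2 gives amp(|y⟩) = (1/2) Σ_x (−1)^(x·y) amp(|x⟩), where x·y is the number of positions in which both x and y have a 1.
|00⟩: (-0.2556i + 0.4914i - 0.7603i - 0.3394)/2 = (-0.1697 - 0.2623i)
|01⟩: (-0.2556i - 0.4914i - 0.7603i + 0.3394)/2 = (0.1697 - 0.7537i)
|10⟩: (-0.2556i + 0.4914i + 0.7603i + 0.3394)/2 = (0.1697 + 0.4981i)
|11⟩: (-0.2556i - 0.4914i + 0.7603i - 0.3394)/2 = (-0.1697 + 0.00665i)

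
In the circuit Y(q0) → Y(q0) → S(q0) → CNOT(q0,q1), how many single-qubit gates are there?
3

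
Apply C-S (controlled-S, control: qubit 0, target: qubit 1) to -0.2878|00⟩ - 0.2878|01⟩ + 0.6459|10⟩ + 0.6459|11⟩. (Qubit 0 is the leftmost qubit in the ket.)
-0.2878|00⟩ - 0.2878|01⟩ + 0.6459|10⟩ + 0.6459i|11⟩

C-S leaves the control-|0⟩ kets |00⟩, |01⟩ unchanged and applies S to qubit 1 on the control-|1⟩ pair (|10⟩, |11⟩).
S = [[1, 0], [0, i]].
With a = amp(|10⟩) = 0.6459 and b = amp(|11⟩) = 0.6459:
new amp(|10⟩) = (1)·a = 0.6459
new amp(|11⟩) = (i)·b = 0.6459i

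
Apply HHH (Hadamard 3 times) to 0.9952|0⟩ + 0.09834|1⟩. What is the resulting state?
0.7732|0⟩ + 0.6342|1⟩

H² = I, so H^3 = H: a single Hadamard. With (a, b) = (0.9952, 0.09834), H gives ((a + b)/√2, (a − b)/√2) = (0.7732, 0.6342).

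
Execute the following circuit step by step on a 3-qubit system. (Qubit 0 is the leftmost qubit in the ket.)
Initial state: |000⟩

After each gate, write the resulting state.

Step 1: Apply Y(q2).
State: i|001⟩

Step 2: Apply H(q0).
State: (1/√2)i|001⟩ + (1/√2)i|101⟩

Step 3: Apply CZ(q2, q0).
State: (1/√2)i|001⟩ - (1/√2)i|101⟩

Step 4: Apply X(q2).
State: (1/√2)i|000⟩ - (1/√2)i|100⟩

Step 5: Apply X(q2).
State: (1/√2)i|001⟩ - (1/√2)i|101⟩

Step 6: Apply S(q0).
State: (1/√2)i|001⟩ + 1/√2|101⟩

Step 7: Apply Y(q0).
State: -(1/√2)i|001⟩ - 1/√2|101⟩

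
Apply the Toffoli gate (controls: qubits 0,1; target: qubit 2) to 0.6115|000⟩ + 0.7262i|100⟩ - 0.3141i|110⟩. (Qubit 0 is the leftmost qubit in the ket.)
0.6115|000⟩ + 0.7262i|100⟩ - 0.3141i|111⟩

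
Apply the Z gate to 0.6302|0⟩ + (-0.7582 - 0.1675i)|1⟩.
0.6302|0⟩ + (0.7582 + 0.1675i)|1⟩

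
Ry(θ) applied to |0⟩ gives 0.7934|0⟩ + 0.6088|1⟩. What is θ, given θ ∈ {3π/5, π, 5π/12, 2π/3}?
5π/12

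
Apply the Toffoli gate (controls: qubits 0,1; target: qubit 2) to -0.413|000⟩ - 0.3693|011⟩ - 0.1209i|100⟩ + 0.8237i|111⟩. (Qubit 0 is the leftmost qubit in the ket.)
-0.413|000⟩ - 0.3693|011⟩ - 0.1209i|100⟩ + 0.8237i|110⟩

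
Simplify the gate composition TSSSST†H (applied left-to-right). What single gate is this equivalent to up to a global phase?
H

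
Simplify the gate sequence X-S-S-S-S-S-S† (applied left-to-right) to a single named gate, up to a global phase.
X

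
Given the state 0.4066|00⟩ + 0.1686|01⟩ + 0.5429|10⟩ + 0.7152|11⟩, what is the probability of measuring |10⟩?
0.2947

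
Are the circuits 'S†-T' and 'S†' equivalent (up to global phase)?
No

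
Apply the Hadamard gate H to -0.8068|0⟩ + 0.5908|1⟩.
-0.1527|0⟩ - 0.9883|1⟩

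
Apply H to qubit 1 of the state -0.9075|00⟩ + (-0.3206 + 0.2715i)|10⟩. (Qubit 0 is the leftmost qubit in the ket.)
-0.6417|00⟩ - 0.6417|01⟩ + (-0.2267 + 0.192i)|10⟩ + (-0.2267 + 0.192i)|11⟩

H on qubit 1 mixes each pair of kets that differ only in qubit 1: amplitudes (a, b) of (|…0…⟩, |…1…⟩) become ((a + b)/√2, (a − b)/√2). Kets absent from the input have amplitude 0.
(|00⟩, |01⟩): (a, b) = (-0.9075, 0) → (-0.6417, -0.6417)
(|10⟩, |11⟩): (a, b) = ((-0.3206 + 0.2715i), 0) → ((-0.2267 + 0.192i), (-0.2267 + 0.192i))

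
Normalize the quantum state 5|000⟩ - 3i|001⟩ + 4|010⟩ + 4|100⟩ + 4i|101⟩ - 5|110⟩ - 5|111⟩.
0.4352|000⟩ - 0.2611i|001⟩ + 0.3482|010⟩ + 0.3482|100⟩ + 0.3482i|101⟩ - 0.4352|110⟩ - 0.4352|111⟩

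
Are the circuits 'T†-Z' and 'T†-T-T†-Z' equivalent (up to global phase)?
Yes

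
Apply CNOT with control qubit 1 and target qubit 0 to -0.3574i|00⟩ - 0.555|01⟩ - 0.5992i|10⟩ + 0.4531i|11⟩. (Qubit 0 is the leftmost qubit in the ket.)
-0.3574i|00⟩ + 0.4531i|01⟩ - 0.5992i|10⟩ - 0.555|11⟩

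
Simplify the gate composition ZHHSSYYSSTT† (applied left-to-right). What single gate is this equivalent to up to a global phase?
Z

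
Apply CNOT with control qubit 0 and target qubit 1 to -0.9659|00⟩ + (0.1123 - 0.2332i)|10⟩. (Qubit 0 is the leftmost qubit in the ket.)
-0.9659|00⟩ + (0.1123 - 0.2332i)|11⟩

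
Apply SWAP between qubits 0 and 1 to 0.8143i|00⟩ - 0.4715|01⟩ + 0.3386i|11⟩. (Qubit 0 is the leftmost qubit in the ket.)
0.8143i|00⟩ - 0.4715|10⟩ + 0.3386i|11⟩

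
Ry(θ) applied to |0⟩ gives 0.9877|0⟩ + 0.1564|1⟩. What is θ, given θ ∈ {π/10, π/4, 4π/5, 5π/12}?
π/10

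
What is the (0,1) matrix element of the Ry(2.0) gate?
-0.8415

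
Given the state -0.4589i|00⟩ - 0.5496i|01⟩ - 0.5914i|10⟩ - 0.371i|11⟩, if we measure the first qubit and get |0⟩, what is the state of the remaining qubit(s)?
-0.6409i|0⟩ - 0.7676i|1⟩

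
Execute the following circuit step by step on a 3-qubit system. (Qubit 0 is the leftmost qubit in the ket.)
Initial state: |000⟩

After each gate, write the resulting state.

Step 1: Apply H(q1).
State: 1/√2|000⟩ + 1/√2|010⟩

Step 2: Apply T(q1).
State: 1/√2|000⟩ + (1/2 + (1/2)i)|010⟩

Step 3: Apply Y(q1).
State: (1/2 - (1/2)i)|000⟩ + (1/√2)i|010⟩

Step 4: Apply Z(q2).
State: (1/2 - (1/2)i)|000⟩ + (1/√2)i|010⟩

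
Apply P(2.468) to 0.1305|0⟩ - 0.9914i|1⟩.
0.1305|0⟩ + (0.6184 + 0.7749i)|1⟩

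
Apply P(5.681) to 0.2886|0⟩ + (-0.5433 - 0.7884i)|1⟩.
0.2886|0⟩ + (-0.8943 - 0.342i)|1⟩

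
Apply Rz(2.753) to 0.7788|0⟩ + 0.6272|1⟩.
(0.1504 - 0.7641i)|0⟩ + (0.1211 + 0.6154i)|1⟩

Rz(2.753) = [[e^(−iθ/2), 0], [0, e^(iθ/2)]] with e^(±iθ/2) = cos(θ/2) ± i·sin(θ/2); θ = 2.753, cos(θ/2) ≈ 0.193076, sin(θ/2) ≈ 0.981184.
With a = amp(|0⟩) = 0.7788 and b = amp(|1⟩) = 0.6272:
new amp(|0⟩) = (0.193076 - 0.981184i)·a = (0.1504 - 0.7641i)
new amp(|1⟩) = (0.193076 + 0.981184i)·b = (0.1211 + 0.6154i)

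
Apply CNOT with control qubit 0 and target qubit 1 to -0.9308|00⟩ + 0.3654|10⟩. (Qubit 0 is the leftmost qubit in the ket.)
-0.9308|00⟩ + 0.3654|11⟩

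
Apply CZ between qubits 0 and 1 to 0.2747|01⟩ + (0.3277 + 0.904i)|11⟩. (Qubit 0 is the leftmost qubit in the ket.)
0.2747|01⟩ + (-0.3277 - 0.904i)|11⟩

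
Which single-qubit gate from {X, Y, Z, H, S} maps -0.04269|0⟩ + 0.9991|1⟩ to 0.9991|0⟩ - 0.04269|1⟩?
X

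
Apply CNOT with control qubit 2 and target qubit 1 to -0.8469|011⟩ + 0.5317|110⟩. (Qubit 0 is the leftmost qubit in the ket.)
-0.8469|001⟩ + 0.5317|110⟩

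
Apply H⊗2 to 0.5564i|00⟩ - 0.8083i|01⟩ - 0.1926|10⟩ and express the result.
(-0.0963 - 0.126i)|00⟩ + (-0.0963 + 0.6824i)|01⟩ + (0.0963 - 0.126i)|10⟩ + (0.0963 + 0.6824i)|11⟩

H⊗2 gives amp(|y⟩) = (1/2) Σ_x (−1)^(x·y) amp(|x⟩), where x·y is the number of positions in which both x and y have a 1.
|00⟩: (0.5564i - 0.8083i - 0.1926)/2 = (-0.0963 - 0.126i)
|01⟩: (0.5564i + 0.8083i - 0.1926)/2 = (-0.0963 + 0.6824i)
|10⟩: (0.5564i - 0.8083i + 0.1926)/2 = (0.0963 - 0.126i)
|11⟩: (0.5564i + 0.8083i + 0.1926)/2 = (0.0963 + 0.6824i)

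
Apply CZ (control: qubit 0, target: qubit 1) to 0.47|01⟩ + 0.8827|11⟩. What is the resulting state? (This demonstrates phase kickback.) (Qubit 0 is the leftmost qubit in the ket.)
0.47|01⟩ - 0.8827|11⟩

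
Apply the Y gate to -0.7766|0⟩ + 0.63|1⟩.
-0.63i|0⟩ - 0.7766i|1⟩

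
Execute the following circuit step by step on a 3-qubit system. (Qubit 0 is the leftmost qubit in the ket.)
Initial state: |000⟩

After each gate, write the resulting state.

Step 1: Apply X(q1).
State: |010⟩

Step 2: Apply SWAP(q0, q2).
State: |010⟩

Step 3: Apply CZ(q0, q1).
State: |010⟩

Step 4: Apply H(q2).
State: 1/√2|010⟩ + 1/√2|011⟩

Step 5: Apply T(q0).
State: 1/√2|010⟩ + 1/√2|011⟩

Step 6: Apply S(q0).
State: 1/√2|010⟩ + 1/√2|011⟩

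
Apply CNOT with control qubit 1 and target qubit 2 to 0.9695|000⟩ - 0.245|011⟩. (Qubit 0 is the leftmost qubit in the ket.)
0.9695|000⟩ - 0.245|010⟩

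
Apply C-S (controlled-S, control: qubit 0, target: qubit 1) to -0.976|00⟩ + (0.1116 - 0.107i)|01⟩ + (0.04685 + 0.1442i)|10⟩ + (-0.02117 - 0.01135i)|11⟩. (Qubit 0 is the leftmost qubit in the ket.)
-0.976|00⟩ + (0.1116 - 0.107i)|01⟩ + (0.04685 + 0.1442i)|10⟩ + (0.01135 - 0.02117i)|11⟩

C-S leaves the control-|0⟩ kets |00⟩, |01⟩ unchanged and applies S to qubit 1 on the control-|1⟩ pair (|10⟩, |11⟩).
S = [[1, 0], [0, i]].
With a = amp(|10⟩) = (0.04685 + 0.1442i) and b = amp(|11⟩) = (-0.02117 - 0.01135i):
new amp(|10⟩) = (1)·a = (0.04685 + 0.1442i)
new amp(|11⟩) = (i)·b = (0.01135 - 0.02117i)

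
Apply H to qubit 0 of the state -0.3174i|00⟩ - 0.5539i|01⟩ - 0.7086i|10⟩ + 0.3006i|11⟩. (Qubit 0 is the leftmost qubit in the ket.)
-0.7255i|00⟩ - 0.1791i|01⟩ + 0.2766i|10⟩ - 0.6042i|11⟩

H on qubit 0 mixes each pair of kets that differ only in qubit 0: amplitudes (a, b) of (|…0…⟩, |…1…⟩) become ((a + b)/√2, (a − b)/√2). Kets absent from the input have amplitude 0.
(|00⟩, |10⟩): (a, b) = (-0.3174i, -0.7086i) → (-0.7255i, 0.2766i)
(|01⟩, |11⟩): (a, b) = (-0.5539i, 0.3006i) → (-0.1791i, -0.6042i)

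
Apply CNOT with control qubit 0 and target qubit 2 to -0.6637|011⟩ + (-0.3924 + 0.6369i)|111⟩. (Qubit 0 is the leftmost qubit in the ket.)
-0.6637|011⟩ + (-0.3924 + 0.6369i)|110⟩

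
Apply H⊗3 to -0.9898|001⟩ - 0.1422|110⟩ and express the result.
-0.4002|000⟩ + 0.2997|001⟩ - 0.2997|010⟩ + 0.4002|011⟩ - 0.2997|100⟩ + 0.4002|101⟩ - 0.4002|110⟩ + 0.2997|111⟩

H⊗3 gives amp(|y⟩) = (1/2√2) Σ_x (−1)^(x·y) amp(|x⟩), where x·y is the number of positions in which both x and y have a 1.
|000⟩: (-0.9898 - 0.1422)/(2√2) = -0.4002
|001⟩: (0.9898 - 0.1422)/(2√2) = 0.2997
|010⟩: (-0.9898 + 0.1422)/(2√2) = -0.2997
|011⟩: (0.9898 + 0.1422)/(2√2) = 0.4002
|100⟩: (-0.9898 + 0.1422)/(2√2) = -0.2997
|101⟩: (0.9898 + 0.1422)/(2√2) = 0.4002
|110⟩: (-0.9898 - 0.1422)/(2√2) = -0.4002
|111⟩: (0.9898 - 0.1422)/(2√2) = 0.2997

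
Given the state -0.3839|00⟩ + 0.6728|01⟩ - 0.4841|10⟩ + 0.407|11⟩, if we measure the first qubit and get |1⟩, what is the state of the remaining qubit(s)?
-0.7654|0⟩ + 0.6435|1⟩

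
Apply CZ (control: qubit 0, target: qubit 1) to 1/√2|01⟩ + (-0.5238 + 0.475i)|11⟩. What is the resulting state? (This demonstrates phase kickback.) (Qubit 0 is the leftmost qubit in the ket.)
1/√2|01⟩ + (0.5238 - 0.475i)|11⟩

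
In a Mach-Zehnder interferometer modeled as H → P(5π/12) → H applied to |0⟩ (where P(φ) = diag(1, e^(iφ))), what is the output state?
(0.6294 + 0.483i)|0⟩ + (0.3706 - 0.483i)|1⟩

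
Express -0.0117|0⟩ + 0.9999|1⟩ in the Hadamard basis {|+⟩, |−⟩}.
0.6988|+⟩ - 0.7153|−⟩

With |ψ⟩ = α|0⟩ + β|1⟩, the Hadamard-basis coefficients are ⟨+|ψ⟩ = (α + β)/√2 and ⟨−|ψ⟩ = (α − β)/√2.
Here α = -0.0117, β = 0.9999: (α + β)/√2 = 0.6988, (α − β)/√2 = -0.7153.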